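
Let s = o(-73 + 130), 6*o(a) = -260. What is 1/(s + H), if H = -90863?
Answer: -3/272719 ≈ -1.1000e-5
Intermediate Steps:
o(a) = -130/3 (o(a) = (⅙)*(-260) = -130/3)
s = -130/3 ≈ -43.333
1/(s + H) = 1/(-130/3 - 90863) = 1/(-272719/3) = -3/272719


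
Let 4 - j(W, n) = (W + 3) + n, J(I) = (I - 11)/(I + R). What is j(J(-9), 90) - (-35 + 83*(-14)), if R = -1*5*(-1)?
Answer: 1103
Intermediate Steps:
R = 5 (R = -5*(-1) = 5)
J(I) = (-11 + I)/(5 + I) (J(I) = (I - 11)/(I + 5) = (-11 + I)/(5 + I))
j(W, n) = 1 - W - n (j(W, n) = 4 - ((W + 3) + n) = 4 - ((3 + W) + n) = 4 - (3 + W + n) = 4 + (-3 - W - n) = 1 - W - n)
j(J(-9), 90) - (-35 + 83*(-14)) = (1 - (-11 - 9)/(5 - 9) - 1*90) - (-35 + 83*(-14)) = (1 - (-20)/(-4) - 90) - (-35 - 1162) = (1 - (-1)*(-20)/4 - 90) - 1*(-1197) = (1 - 1*5 - 90) + 1197 = (1 - 5 - 90) + 1197 = -94 + 1197 = 1103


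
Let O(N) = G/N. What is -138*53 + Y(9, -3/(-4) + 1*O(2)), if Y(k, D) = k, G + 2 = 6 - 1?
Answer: -7305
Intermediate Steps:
G = 3 (G = -2 + (6 - 1) = -2 + 5 = 3)
O(N) = 3/N
-138*53 + Y(9, -3/(-4) + 1*O(2)) = -138*53 + 9 = -7314 + 9 = -7305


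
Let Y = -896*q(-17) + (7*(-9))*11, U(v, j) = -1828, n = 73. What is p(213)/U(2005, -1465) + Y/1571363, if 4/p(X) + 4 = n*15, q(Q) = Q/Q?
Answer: -793826106/783461164081 ≈ -0.0010132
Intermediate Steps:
q(Q) = 1
Y = -1589 (Y = -896*1 + (7*(-9))*11 = -896 - 63*11 = -896 - 693 = -1589)
p(X) = 4/1091 (p(X) = 4/(-4 + 73*15) = 4/(-4 + 1095) = 4/1091)
p(213)/U(2005, -1465) + Y/1571363 = (4/1091)/(-1828) - 1589/1571363 = (4/1091)*(-1/1828) - 1589*1/1571363 = -1/498587 - 1589/1571363 = -793826106/783461164081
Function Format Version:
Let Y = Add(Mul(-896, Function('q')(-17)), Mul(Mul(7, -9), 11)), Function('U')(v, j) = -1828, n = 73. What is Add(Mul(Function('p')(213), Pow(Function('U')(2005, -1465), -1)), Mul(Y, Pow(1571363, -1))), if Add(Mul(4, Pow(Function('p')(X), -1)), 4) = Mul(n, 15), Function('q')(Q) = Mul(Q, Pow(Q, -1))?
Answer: Rational(-793826106, 783461164081) ≈ -0.0010132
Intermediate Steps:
Function('q')(Q) = 1
Y = -1589 (Y = Add(Mul(-896, 1), Mul(Mul(7, -9), 11)) = Add(-896, Mul(-63, 11)) = Add(-896, -693) = -1589)
Function('p')(X) = Rational(4, 1091) (Function('p')(X) = Mul(4, Pow(Add(-4, Mul(73, 15)), -1)) = Mul(4, Pow(Add(-4, 1095), -1)) = Mul(4, Pow(1091, -1)) = Mul(4, Rational(1, 1091)) = Rational(4, 1091))
Add(Mul(Function('p')(213), Pow(Function('U')(2005, -1465), -1)), Mul(Y, Pow(1571363, -1))) = Add(Mul(Rational(4, 1091), Pow(-1828, -1)), Mul(-1589, Pow(1571363, -1))) = Add(Mul(Rational(4, 1091), Rational(-1, 1828)), Mul(-1589, Rational(1, 1571363))) = Add(Rational(-1, 498587), Rational(-1589, 1571363)) = Rational(-793826106, 783461164081)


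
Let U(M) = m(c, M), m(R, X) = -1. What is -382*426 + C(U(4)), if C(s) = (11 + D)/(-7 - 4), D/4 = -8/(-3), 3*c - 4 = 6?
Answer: -5370221/33 ≈ -1.6273e+5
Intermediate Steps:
c = 10/3 (c = 4/3 + (1/3)*6 = 4/3 + 2 = 10/3 ≈ 3.3333)
U(M) = -1
D = 32/3 (D = 4*(-8/(-3)) = 4*(-8*(-1/3)) = 4*(8/3) = 32/3 ≈ 10.667)
C(s) = -65/33 (C(s) = (11 + 32/3)/(-7 - 4) = (65/3)/(-11) = (65/3)*(-1/11) = -65/33)
-382*426 + C(U(4)) = -382*426 - 65/33 = -162732 - 65/33 = -5370221/33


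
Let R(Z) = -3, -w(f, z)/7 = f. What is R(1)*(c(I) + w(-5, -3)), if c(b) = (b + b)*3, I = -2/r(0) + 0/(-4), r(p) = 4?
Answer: -96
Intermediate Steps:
w(f, z) = -7*f
I = -½ (I = -2/4 + 0/(-4) = -2*¼ + 0*(-¼) = -½ + 0 = -½ ≈ -0.50000)
c(b) = 6*b (c(b) = (2*b)*3 = 6*b)
R(1)*(c(I) + w(-5, -3)) = -3*(6*(-½) - 7*(-5)) = -3*(-3 + 35) = -3*32 = -96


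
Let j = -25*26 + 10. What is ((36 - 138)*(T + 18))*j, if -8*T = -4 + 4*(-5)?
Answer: 1370880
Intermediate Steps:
T = 3 (T = -(-4 + 4*(-5))/8 = -(-4 - 20)/8 = -⅛*(-24) = 3)
j = -640 (j = -650 + 10 = -640)
((36 - 138)*(T + 18))*j = ((36 - 138)*(3 + 18))*(-640) = -102*21*(-640) = -2142*(-640) = 1370880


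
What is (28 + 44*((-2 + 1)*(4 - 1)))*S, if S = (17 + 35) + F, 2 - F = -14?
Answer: -7072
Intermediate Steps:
F = 16 (F = 2 - 1*(-14) = 2 + 14 = 16)
S = 68 (S = (17 + 35) + 16 = 52 + 16 = 68)
(28 + 44*((-2 + 1)*(4 - 1)))*S = (28 + 44*((-2 + 1)*(4 - 1)))*68 = (28 + 44*(-1*3))*68 = (28 + 44*(-3))*68 = (28 - 132)*68 = -104*68 = -7072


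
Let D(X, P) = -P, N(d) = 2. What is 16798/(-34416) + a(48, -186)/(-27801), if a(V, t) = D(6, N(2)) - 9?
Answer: -25923479/53155512 ≈ -0.48769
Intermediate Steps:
a(V, t) = -11 (a(V, t) = -1*2 - 9 = -2 - 9 = -11)
16798/(-34416) + a(48, -186)/(-27801) = 16798/(-34416) - 11/(-27801) = 16798*(-1/34416) - 11*(-1/27801) = -8399/17208 + 11/27801 = -25923479/53155512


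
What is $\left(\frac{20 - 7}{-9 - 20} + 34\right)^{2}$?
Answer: $\frac{946729}{841} \approx 1125.7$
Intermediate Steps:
$\left(\frac{20 - 7}{-9 - 20} + 34\right)^{2} = \left(\frac{13}{-29} + 34\right)^{2} = \left(13 \left(- \frac{1}{29}\right) + 34\right)^{2} = \left(- \frac{13}{29} + 34\right)^{2} = \left(\frac{973}{29}\right)^{2} = \frac{946729}{841}$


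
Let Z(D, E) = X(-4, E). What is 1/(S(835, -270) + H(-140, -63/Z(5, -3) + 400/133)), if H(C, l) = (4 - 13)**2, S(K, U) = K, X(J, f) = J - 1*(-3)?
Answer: 1/916 ≈ 0.0010917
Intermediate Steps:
X(J, f) = 3 + J (X(J, f) = J + 3 = 3 + J)
Z(D, E) = -1 (Z(D, E) = 3 - 4 = -1)
H(C, l) = 81 (H(C, l) = (-9)**2 = 81)
1/(S(835, -270) + H(-140, -63/Z(5, -3) + 400/133)) = 1/(835 + 81) = 1/916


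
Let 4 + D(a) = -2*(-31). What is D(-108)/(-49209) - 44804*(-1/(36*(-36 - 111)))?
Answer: -183755581/21701169 ≈ -8.4675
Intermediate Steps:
D(a) = 58 (D(a) = -4 - 2*(-31) = -4 + 62 = 58)
D(-108)/(-49209) - 44804*(-1/(36*(-36 - 111))) = 58/(-49209) - 44804*(-1/(36*(-36 - 111))) = 58*(-1/49209) - 44804/((-36*(-147))) = -58/49209 - 44804/5292 = -58/49209 - 44804*1/5292 = -58/49209 - 11201/1323 = -183755581/21701169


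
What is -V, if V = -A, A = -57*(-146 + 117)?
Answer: 1653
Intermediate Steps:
A = 1653 (A = -57*(-29) = 1653)
V = -1653 (V = -1*1653 = -1653)
-V = -1*(-1653) = 1653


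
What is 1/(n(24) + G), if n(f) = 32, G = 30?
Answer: 1/62 ≈ 0.016129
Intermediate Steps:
1/(n(24) + G) = 1/(32 + 30) = 1/62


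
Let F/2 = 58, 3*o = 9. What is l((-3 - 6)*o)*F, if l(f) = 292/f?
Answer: -33872/27 ≈ -1254.5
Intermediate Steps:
o = 3 (o = (⅓)*9 = 3)
F = 116 (F = 2*58 = 116)
l((-3 - 6)*o)*F = (292/(((-3 - 6)*3)))*116 = (292/((-9*3)))*116 = (292/(-27))*116 = (292*(-1/27))*116 = -292/27*116 = -33872/27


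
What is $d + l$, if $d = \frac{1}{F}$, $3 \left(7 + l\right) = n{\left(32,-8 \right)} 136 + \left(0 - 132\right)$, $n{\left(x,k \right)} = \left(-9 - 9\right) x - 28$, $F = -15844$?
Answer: $- \frac{1303913671}{47532} \approx -27432.0$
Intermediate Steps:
$n{\left(x,k \right)} = -28 - 18 x$ ($n{\left(x,k \right)} = \left(-9 - 9\right) x - 28 = - 18 x - 28 = -28 - 18 x$)
$l = - \frac{82297}{3}$ ($l = -7 + \frac{\left(-28 - 576\right) 136 + \left(0 - 132\right)}{3} = -7 + \frac{\left(-604\right) 136 - 132}{3} = -7 + \frac{-82144 - 132}{3} = -7 + \frac{1}{3} \left(-82276\right) = -7 - \frac{82276}{3} = - \frac{82297}{3} \approx -27432.0$)
$d = - \frac{1}{15844}$ ($d = \frac{1}{-15844} = - \frac{1}{15844} \approx -6.3115 \cdot 10^{-5}$)
$d + l = - \frac{1}{15844} - \frac{82297}{3} = - \frac{1303913671}{47532}$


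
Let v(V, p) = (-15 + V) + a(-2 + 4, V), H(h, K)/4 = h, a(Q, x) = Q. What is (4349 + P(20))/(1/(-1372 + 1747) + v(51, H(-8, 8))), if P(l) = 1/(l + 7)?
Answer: 14678000/128259 ≈ 114.44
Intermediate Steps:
H(h, K) = 4*h
P(l) = 1/(7 + l)
v(V, p) = -13 + V (v(V, p) = (-15 + V) + (-2 + 4) = (-15 + V) + 2 = -13 + V)
(4349 + P(20))/(1/(-1372 + 1747) + v(51, H(-8, 8))) = (4349 + 1/(7 + 20))/(1/(-1372 + 1747) + (-13 + 51)) = (4349 + 1/27)/(1/375 + 38) = 117424/(27*(14251/375)) = (117424/27)*(375/14251) = 14678000/128259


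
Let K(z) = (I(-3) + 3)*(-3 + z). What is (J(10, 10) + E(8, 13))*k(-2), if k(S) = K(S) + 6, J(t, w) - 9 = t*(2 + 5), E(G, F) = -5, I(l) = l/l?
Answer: -1036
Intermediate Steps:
I(l) = 1
K(z) = -12 + 4*z (K(z) = (1 + 3)*(-3 + z) = 4*(-3 + z) = -12 + 4*z)
J(t, w) = 9 + 7*t (J(t, w) = 9 + t*(2 + 5) = 9 + t*7 = 9 + 7*t)
k(S) = -6 + 4*S (k(S) = (-12 + 4*S) + 6 = -6 + 4*S)
(J(10, 10) + E(8, 13))*k(-2) = ((9 + 7*10) - 5)*(-6 + 4*(-2)) = ((9 + 70) - 5)*(-6 - 8) = (79 - 5)*(-14) = 74*(-14) = -1036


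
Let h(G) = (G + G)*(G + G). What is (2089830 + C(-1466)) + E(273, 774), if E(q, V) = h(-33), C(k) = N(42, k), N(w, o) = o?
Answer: 2092720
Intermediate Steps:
C(k) = k
h(G) = 4*G**2 (h(G) = (2*G)*(2*G) = 4*G**2)
E(q, V) = 4356 (E(q, V) = 4*(-33)**2 = 4*1089 = 4356)
(2089830 + C(-1466)) + E(273, 774) = (2089830 - 1466) + 4356 = 2088364 + 4356 = 2092720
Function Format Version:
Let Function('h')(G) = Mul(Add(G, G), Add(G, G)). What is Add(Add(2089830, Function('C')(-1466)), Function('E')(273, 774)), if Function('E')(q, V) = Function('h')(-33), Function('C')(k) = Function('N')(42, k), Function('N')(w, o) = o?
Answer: 2092720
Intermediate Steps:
Function('C')(k) = k
Function('h')(G) = Mul(4, Pow(G, 2)) (Function('h')(G) = Mul(Mul(2, G), Mul(2, G)) = Mul(4, Pow(G, 2)))
Function('E')(q, V) = 4356 (Function('E')(q, V) = Mul(4, Pow(-33, 2)) = Mul(4, 1089) = 4356)
Add(Add(2089830, Function('C')(-1466)), Function('E')(273, 774)) = Add(Add(2089830, -1466), 4356) = Add(2088364, 4356) = 2092720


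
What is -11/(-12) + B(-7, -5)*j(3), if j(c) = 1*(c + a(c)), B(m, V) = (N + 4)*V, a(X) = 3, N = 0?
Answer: -1429/12 ≈ -119.08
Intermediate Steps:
B(m, V) = 4*V (B(m, V) = (0 + 4)*V = 4*V)
j(c) = 3 + c (j(c) = 1*(c + 3) = 1*(3 + c) = 3 + c)
-11/(-12) + B(-7, -5)*j(3) = -11/(-12) + (4*(-5))*(3 + 3) = -11*(-1/12) - 20*6 = 11/12 - 120 = -1429/12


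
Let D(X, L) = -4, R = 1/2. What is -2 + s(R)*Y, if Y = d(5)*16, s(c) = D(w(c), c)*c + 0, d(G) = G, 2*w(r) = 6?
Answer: -162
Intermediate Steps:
R = ½ ≈ 0.50000
w(r) = 3 (w(r) = (½)*6 = 3)
s(c) = -4*c (s(c) = -4*c + 0 = -4*c)
Y = 80 (Y = 5*16 = 80)
-2 + s(R)*Y = -2 - 4*½*80 = -2 - 2*80 = -2 - 160 = -162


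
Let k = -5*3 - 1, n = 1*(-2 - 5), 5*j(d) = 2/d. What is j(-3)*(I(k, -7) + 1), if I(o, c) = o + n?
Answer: 44/15 ≈ 2.9333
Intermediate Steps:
j(d) = 2/(5*d) (j(d) = (2/d)/5 = 2/(5*d))
n = -7 (n = 1*(-7) = -7)
k = -16 (k = -15 - 1 = -16)
I(o, c) = -7 + o (I(o, c) = o - 7 = -7 + o)
j(-3)*(I(k, -7) + 1) = ((⅖)/(-3))*((-7 - 16) + 1) = ((⅖)*(-⅓))*(-23 + 1) = -2/15*(-22) = 44/15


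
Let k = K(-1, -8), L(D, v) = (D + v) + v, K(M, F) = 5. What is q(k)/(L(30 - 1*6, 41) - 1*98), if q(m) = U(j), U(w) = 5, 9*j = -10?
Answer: 5/8 ≈ 0.62500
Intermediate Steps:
j = -10/9 (j = (⅑)*(-10) = -10/9 ≈ -1.1111)
L(D, v) = D + 2*v
k = 5
q(m) = 5
q(k)/(L(30 - 1*6, 41) - 1*98) = 5/(((30 - 1*6) + 2*41) - 1*98) = 5/(((30 - 6) + 82) - 98) = 5/((24 + 82) - 98) = 5/(106 - 98) = 5/8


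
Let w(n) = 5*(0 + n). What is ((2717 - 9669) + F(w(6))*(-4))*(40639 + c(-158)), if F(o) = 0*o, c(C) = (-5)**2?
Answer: -282696128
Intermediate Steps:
c(C) = 25
w(n) = 5*n
F(o) = 0
((2717 - 9669) + F(w(6))*(-4))*(40639 + c(-158)) = ((2717 - 9669) + 0*(-4))*(40639 + 25) = (-6952 + 0)*40664 = -6952*40664 = -282696128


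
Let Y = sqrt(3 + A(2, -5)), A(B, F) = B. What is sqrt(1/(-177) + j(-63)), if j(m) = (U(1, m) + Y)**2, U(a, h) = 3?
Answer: sqrt(438429 + 187974*sqrt(5))/177 ≈ 5.2355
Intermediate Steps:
Y = sqrt(5) (Y = sqrt(3 + 2) = sqrt(5) ≈ 2.2361)
j(m) = (3 + sqrt(5))**2
sqrt(1/(-177) + j(-63)) = sqrt(1/(-177) + (3 + sqrt(5))**2) = sqrt(-1/177 + (3 + sqrt(5))**2)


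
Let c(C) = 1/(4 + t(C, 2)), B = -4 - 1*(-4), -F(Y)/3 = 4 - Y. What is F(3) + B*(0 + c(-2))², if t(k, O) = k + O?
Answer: -3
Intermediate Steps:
F(Y) = -12 + 3*Y (F(Y) = -3*(4 - Y) = -12 + 3*Y)
B = 0 (B = -4 + 4 = 0)
t(k, O) = O + k
c(C) = 1/(6 + C) (c(C) = 1/(4 + (2 + C)) = 1/(6 + C))
F(3) + B*(0 + c(-2))² = (-12 + 3*3) + 0*(0 + 1/(6 - 2))² = (-12 + 9) + 0*(0 + 1/4)² = -3 + 0*(0 + ¼)² = -3 + 0*(¼)² = -3 + 0*(1/16) = -3 + 0 = -3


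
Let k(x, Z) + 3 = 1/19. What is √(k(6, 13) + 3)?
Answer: √19/19 ≈ 0.22942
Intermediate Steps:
k(x, Z) = -56/19 (k(x, Z) = -3 + 1/19 = -56/19)
√(k(6, 13) + 3) = √(-56/19 + 3) = √(1/19) = √19/19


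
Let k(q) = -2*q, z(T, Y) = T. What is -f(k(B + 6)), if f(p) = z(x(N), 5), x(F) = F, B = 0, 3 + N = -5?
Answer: 8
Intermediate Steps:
N = -8 (N = -3 - 5 = -8)
f(p) = -8
-f(k(B + 6)) = -1*(-8) = 8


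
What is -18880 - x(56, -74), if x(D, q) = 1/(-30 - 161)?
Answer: -3606079/191 ≈ -18880.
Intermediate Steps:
x(D, q) = -1/191 (x(D, q) = 1/(-191) = -1/191)
-18880 - x(56, -74) = -18880 - 1*(-1/191) = -18880 + 1/191 = -3606079/191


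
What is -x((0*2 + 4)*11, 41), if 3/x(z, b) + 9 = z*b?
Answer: -3/1795 ≈ -0.0016713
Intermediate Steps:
x(z, b) = 3/(-9 + b*z) (x(z, b) = 3/(-9 + z*b) = 3/(-9 + b*z))
-x((0*2 + 4)*11, 41) = -3/(-9 + 41*((0*2 + 4)*11)) = -3/(-9 + 41*((0 + 4)*11)) = -3/(-9 + 41*(4*11)) = -3/(-9 + 41*44) = -3/(-9 + 1804) = -3/1795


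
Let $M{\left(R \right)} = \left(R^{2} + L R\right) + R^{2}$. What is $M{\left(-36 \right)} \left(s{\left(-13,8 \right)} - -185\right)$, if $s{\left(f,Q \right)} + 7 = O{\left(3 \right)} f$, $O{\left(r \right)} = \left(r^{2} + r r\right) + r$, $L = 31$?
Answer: $-140220$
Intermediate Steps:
$O{\left(r \right)} = r + 2 r^{2}$ ($O{\left(r \right)} = \left(r^{2} + r^{2}\right) + r = 2 r^{2} + r = r + 2 r^{2}$)
$M{\left(R \right)} = 2 R^{2} + 31 R$ ($M{\left(R \right)} = \left(R^{2} + 31 R\right) + R^{2} = 2 R^{2} + 31 R$)
$s{\left(f,Q \right)} = -7 + 21 f$ ($s{\left(f,Q \right)} = -7 + 3 \left(1 + 2 \cdot 3\right) f = -7 + 3 \left(1 + 6\right) f = -7 + 3 \cdot 7 f = -7 + 21 f$)
$M{\left(-36 \right)} \left(s{\left(-13,8 \right)} - -185\right) = - 36 \left(31 + 2 \left(-36\right)\right) \left(\left(-7 + 21 \left(-13\right)\right) - -185\right) = - 36 \left(31 - 72\right) \left(\left(-7 - 273\right) + 185\right) = \left(-36\right) \left(-41\right) \left(-280 + 185\right) = 1476 \left(-95\right) = -140220$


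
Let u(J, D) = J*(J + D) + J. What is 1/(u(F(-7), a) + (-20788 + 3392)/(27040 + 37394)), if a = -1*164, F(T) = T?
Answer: 32217/38329532 ≈ 0.00084053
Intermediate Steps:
a = -164
u(J, D) = J + J*(D + J) (u(J, D) = J*(D + J) + J = J + J*(D + J))
1/(u(F(-7), a) + (-20788 + 3392)/(27040 + 37394)) = 1/(-7*(1 - 164 - 7) + (-20788 + 3392)/(27040 + 37394)) = 1/(-7*(-170) - 17396/64434) = 1/(1190 - 17396*1/64434) = 1/(1190 - 8698/32217) = 1/(38329532/32217) = 32217/38329532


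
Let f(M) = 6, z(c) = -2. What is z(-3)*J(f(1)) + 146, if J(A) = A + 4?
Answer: 126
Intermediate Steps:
J(A) = 4 + A
z(-3)*J(f(1)) + 146 = -2*(4 + 6) + 146 = -2*10 + 146 = -20 + 146 = 126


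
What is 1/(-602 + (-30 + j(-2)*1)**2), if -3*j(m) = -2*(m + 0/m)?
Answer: 9/3418 ≈ 0.0026331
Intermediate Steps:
j(m) = 2*m/3 (j(m) = -(-2)*(m + 0/m)/3 = -(-2)*(m + 0)/3 = -(-2)*m/3 = 2*m/3)
1/(-602 + (-30 + j(-2)*1)**2) = 1/(-602 + (-30 + ((2/3)*(-2))*1)**2) = 1/(-602 + (-30 - 4/3*1)**2) = 1/(-602 + (-30 - 4/3)**2) = 1/(-602 + (-94/3)**2) = 1/(-602 + 8836/9) = 1/(3418/9) = 9/3418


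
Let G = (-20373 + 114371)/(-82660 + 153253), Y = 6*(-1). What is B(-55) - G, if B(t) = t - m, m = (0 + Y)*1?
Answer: -3553055/70593 ≈ -50.332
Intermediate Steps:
Y = -6
G = 93998/70593 ≈ 1.3315
m = -6 (m = (0 - 6)*1 = -6*1 = -6)
B(t) = 6 + t (B(t) = t - 1*(-6) = t + 6 = 6 + t)
B(-55) - G = (6 - 55) - 1*93998/70593 = -49 - 93998/70593 = -3553055/70593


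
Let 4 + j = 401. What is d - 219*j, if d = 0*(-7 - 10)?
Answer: -86943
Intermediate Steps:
j = 397 (j = -4 + 401 = 397)
d = 0 (d = 0*(-17) = 0)
d - 219*j = 0 - 219*397 = 0 - 86943 = -86943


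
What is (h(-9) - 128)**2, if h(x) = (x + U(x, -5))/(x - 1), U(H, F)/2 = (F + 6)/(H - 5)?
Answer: 19784704/1225 ≈ 16151.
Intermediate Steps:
U(H, F) = 2*(6 + F)/(-5 + H) (U(H, F) = 2*((F + 6)/(H - 5)) = 2*((6 + F)/(-5 + H)) = 2*(6 + F)/(-5 + H))
h(x) = (x + 2/(-5 + x))/(-1 + x) (h(x) = (x + 2*(6 - 5)/(-5 + x))/(x - 1) = (x + 2*1/(-5 + x))/(-1 + x) = (x + 2/(-5 + x))/(-1 + x))
(h(-9) - 128)**2 = ((2 - 9*(-5 - 9))/((-1 - 9)*(-5 - 9)) - 128)**2 = ((2 - 9*(-14))/(-10*(-14)) - 128)**2 = (-1/10*(-1/14)*(2 + 126) - 128)**2 = (-1/10*(-1/14)*128 - 128)**2 = (32/35 - 128)**2 = (-4448/35)**2 = 19784704/1225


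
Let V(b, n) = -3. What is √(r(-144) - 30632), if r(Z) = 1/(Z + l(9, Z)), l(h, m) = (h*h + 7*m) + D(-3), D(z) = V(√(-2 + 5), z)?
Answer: I*√35333277906/1074 ≈ 175.02*I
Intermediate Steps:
D(z) = -3
l(h, m) = -3 + h² + 7*m (l(h, m) = (h*h + 7*m) - 3 = (h² + 7*m) - 3 = -3 + h² + 7*m)
r(Z) = 1/(78 + 8*Z) (r(Z) = 1/(Z + (-3 + 9² + 7*Z)) = 1/(Z + (-3 + 81 + 7*Z)) = 1/(Z + (78 + 7*Z)) = 1/(78 + 8*Z))
√(r(-144) - 30632) = √(1/(2*(39 + 4*(-144))) - 30632) = √(1/(2*(39 - 576)) - 30632) = √((½)/(-537) - 30632) = √((½)*(-1/537) - 30632) = √(-1/1074 - 30632) = √(-32898769/1074) = I*√35333277906/1074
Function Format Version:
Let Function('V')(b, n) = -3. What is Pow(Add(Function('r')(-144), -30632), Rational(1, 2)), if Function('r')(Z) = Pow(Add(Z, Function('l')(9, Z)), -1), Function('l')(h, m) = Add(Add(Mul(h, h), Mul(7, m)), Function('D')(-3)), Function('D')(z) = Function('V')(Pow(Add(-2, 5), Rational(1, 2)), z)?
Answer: Mul(Rational(1, 1074), I, Pow(35333277906, Rational(1, 2))) ≈ Mul(175.02, I)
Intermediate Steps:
Function('D')(z) = -3
Function('l')(h, m) = Add(-3, Pow(h, 2), Mul(7, m)) (Function('l')(h, m) = Add(Add(Mul(h, h), Mul(7, m)), -3) = Add(Add(Pow(h, 2), Mul(7, m)), -3) = Add(-3, Pow(h, 2), Mul(7, m)))
Function('r')(Z) = Pow(Add(78, Mul(8, Z)), -1) (Function('r')(Z) = Pow(Add(Z, Add(-3, Pow(9, 2), Mul(7, Z))), -1) = Pow(Add(Z, Add(-3, 81, Mul(7, Z))), -1) = Pow(Add(Z, Add(78, Mul(7, Z))), -1) = Pow(Add(78, Mul(8, Z)), -1))
Pow(Add(Function('r')(-144), -30632), Rational(1, 2)) = Pow(Add(Mul(Rational(1, 2), Pow(Add(39, Mul(4, -144)), -1)), -30632), Rational(1, 2)) = Pow(Add(Mul(Rational(1, 2), Pow(Add(39, -576), -1)), -30632), Rational(1, 2)) = Pow(Add(Mul(Rational(1, 2), Pow(-537, -1)), -30632), Rational(1, 2)) = Pow(Add(Mul(Rational(1, 2), Rational(-1, 537)), -30632), Rational(1, 2)) = Pow(Add(Rational(-1, 1074), -30632), Rational(1, 2)) = Pow(Rational(-32898769, 1074), Rational(1, 2)) = Mul(Rational(1, 1074), I, Pow(35333277906, Rational(1, 2)))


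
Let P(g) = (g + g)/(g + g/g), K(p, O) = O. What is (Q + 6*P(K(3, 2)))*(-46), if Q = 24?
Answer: -1472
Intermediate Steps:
P(g) = 2*g/(1 + g) (P(g) = (2*g)/(g + 1) = (2*g)/(1 + g) = 2*g/(1 + g))
(Q + 6*P(K(3, 2)))*(-46) = (24 + 6*(2*2/(1 + 2)))*(-46) = (24 + 6*(2*2/3))*(-46) = (24 + 6*(2*2*(1/3)))*(-46) = (24 + 6*(4/3))*(-46) = (24 + 8)*(-46) = 32*(-46) = -1472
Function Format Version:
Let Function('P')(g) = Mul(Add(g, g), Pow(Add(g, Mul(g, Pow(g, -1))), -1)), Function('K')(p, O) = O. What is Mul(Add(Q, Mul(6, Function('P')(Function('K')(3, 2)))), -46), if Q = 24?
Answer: -1472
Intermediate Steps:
Function('P')(g) = Mul(2, g, Pow(Add(1, g), -1)) (Function('P')(g) = Mul(Mul(2, g), Pow(Add(g, 1), -1)) = Mul(Mul(2, g), Pow(Add(1, g), -1)) = Mul(2, g, Pow(Add(1, g), -1)))
Mul(Add(Q, Mul(6, Function('P')(Function('K')(3, 2)))), -46) = Mul(Add(24, Mul(6, Mul(2, 2, Pow(Add(1, 2), -1)))), -46) = Mul(Add(24, Mul(6, Mul(2, 2, Pow(3, -1)))), -46) = Mul(Add(24, Mul(6, Mul(2, 2, Rational(1, 3)))), -46) = Mul(Add(24, Mul(6, Rational(4, 3))), -46) = Mul(Add(24, 8), -46) = Mul(32, -46) = -1472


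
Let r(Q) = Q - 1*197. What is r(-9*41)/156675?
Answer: -566/156675 ≈ -0.0036126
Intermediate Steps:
r(Q) = -197 + Q (r(Q) = Q - 197 = -197 + Q)
r(-9*41)/156675 = (-197 - 9*41)/156675 = (-197 - 369)*(1/156675) = -566*1/156675 = -566/156675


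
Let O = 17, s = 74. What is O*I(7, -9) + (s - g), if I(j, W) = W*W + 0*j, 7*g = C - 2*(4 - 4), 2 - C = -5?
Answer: 1450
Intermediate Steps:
C = 7 (C = 2 - 1*(-5) = 2 + 5 = 7)
g = 1 (g = (7 - 2*(4 - 4))/7 = (7 - 2*0)/7 = (7 + 0)/7 = (⅐)*7 = 1)
I(j, W) = W² (I(j, W) = W² + 0 = W²)
O*I(7, -9) + (s - g) = 17*(-9)² + (74 - 1*1) = 17*81 + (74 - 1) = 1377 + 73 = 1450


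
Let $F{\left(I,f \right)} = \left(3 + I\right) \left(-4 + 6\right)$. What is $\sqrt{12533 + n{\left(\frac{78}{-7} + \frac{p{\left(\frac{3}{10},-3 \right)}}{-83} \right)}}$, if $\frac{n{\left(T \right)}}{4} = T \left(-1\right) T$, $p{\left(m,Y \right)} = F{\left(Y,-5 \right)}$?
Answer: $\frac{\sqrt{589781}}{7} \approx 109.71$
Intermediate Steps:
$F{\left(I,f \right)} = 6 + 2 I$ ($F{\left(I,f \right)} = \left(3 + I\right) 2 = 6 + 2 I$)
$p{\left(m,Y \right)} = 6 + 2 Y$
$n{\left(T \right)} = - 4 T^{2}$ ($n{\left(T \right)} = 4 T \left(-1\right) T = 4 - T T = 4 \left(- T^{2}\right) = - 4 T^{2}$)
$\sqrt{12533 + n{\left(\frac{78}{-7} + \frac{p{\left(\frac{3}{10},-3 \right)}}{-83} \right)}} = \sqrt{12533 - 4 \left(\frac{78}{-7} + \frac{6 + 2 \left(-3\right)}{-83}\right)^{2}} = \sqrt{12533 - 4 \left(78 \left(- \frac{1}{7}\right) + \left(6 - 6\right) \left(- \frac{1}{83}\right)\right)^{2}} = \sqrt{12533 - 4 \left(- \frac{78}{7} + 0 \left(- \frac{1}{83}\right)\right)^{2}} = \sqrt{12533 - 4 \left(- \frac{78}{7} + 0\right)^{2}} = \sqrt{12533 - 4 \left(- \frac{78}{7}\right)^{2}} = \sqrt{12533 - \frac{24336}{49}} = \sqrt{\frac{589781}{49}} = \frac{\sqrt{589781}}{7}$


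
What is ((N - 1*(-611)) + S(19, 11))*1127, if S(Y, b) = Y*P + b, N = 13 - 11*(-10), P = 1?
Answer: 861028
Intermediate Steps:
N = 123 (N = 13 + 110 = 123)
S(Y, b) = Y + b (S(Y, b) = Y*1 + b = Y + b)
((N - 1*(-611)) + S(19, 11))*1127 = ((123 - 1*(-611)) + (19 + 11))*1127 = ((123 + 611) + 30)*1127 = (734 + 30)*1127 = 764*1127 = 861028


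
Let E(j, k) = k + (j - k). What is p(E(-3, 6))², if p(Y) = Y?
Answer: 9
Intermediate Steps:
E(j, k) = j
p(E(-3, 6))² = (-3)² = 9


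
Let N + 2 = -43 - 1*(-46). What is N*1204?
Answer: 1204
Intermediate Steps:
N = 1 (N = -2 + (-43 - 1*(-46)) = -2 + (-43 + 46) = -2 + 3 = 1)
N*1204 = 1*1204 = 1204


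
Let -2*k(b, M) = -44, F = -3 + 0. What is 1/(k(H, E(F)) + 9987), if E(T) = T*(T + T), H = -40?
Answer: 1/10009 ≈ 9.9910e-5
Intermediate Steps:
F = -3
E(T) = 2*T² (E(T) = T*(2*T) = 2*T²)
k(b, M) = 22 (k(b, M) = -½*(-44) = 22)
1/(k(H, E(F)) + 9987) = 1/(22 + 9987) = 1/10009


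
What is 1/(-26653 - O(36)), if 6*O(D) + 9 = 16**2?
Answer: -6/160165 ≈ -3.7461e-5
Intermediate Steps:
O(D) = 247/6 (O(D) = -3/2 + (1/6)*16**2 = -3/2 + (1/6)*256 = -3/2 + 128/3 = 247/6)
1/(-26653 - O(36)) = 1/(-26653 - 1*247/6) = 1/(-26653 - 247/6) = 1/(-160165/6) = -6/160165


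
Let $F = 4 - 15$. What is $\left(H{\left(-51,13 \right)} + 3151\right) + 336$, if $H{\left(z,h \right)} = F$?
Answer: $3476$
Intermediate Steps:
$F = -11$
$H{\left(z,h \right)} = -11$
$\left(H{\left(-51,13 \right)} + 3151\right) + 336 = \left(-11 + 3151\right) + 336 = 3140 + 336 = 3476$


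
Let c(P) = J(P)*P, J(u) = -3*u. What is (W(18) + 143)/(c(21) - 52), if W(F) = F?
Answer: -161/1375 ≈ -0.11709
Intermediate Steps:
c(P) = -3*P² (c(P) = (-3*P)*P = -3*P²)
(W(18) + 143)/(c(21) - 52) = (18 + 143)/(-3*21² - 52) = 161/(-3*441 - 52) = 161/(-1323 - 52) = 161/(-1375) = 161*(-1/1375) = -161/1375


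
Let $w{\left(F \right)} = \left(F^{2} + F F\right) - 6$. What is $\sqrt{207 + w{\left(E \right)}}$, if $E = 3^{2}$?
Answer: $11 \sqrt{3} \approx 19.053$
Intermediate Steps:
$E = 9$
$w{\left(F \right)} = -6 + 2 F^{2}$ ($w{\left(F \right)} = \left(F^{2} + F^{2}\right) - 6 = 2 F^{2} - 6 = -6 + 2 F^{2}$)
$\sqrt{207 + w{\left(E \right)}} = \sqrt{207 - \left(6 - 2 \cdot 9^{2}\right)} = \sqrt{207 + \left(-6 + 2 \cdot 81\right)} = \sqrt{207 + \left(-6 + 162\right)} = \sqrt{207 + 156} = \sqrt{363} = 11 \sqrt{3}$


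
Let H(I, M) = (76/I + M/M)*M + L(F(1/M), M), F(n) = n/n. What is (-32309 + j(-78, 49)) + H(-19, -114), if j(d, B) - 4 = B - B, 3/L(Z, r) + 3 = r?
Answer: -1246558/39 ≈ -31963.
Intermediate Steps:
F(n) = 1
L(Z, r) = 3/(-3 + r)
H(I, M) = 3/(-3 + M) + M*(1 + 76/I) (H(I, M) = (76/I + M/M)*M + 3/(-3 + M) = (76/I + 1)*M + 3/(-3 + M) = (1 + 76/I)*M + 3/(-3 + M) = M*(1 + 76/I) + 3/(-3 + M) = 3/(-3 + M) + M*(1 + 76/I))
j(d, B) = 4 (j(d, B) = 4 + (B - B) = 4 + 0 = 4)
(-32309 + j(-78, 49)) + H(-19, -114) = (-32309 + 4) + (-114 + 3/(-3 - 114) + 76*(-114)/(-19)) = -32305 + (-114 + 3/(-117) + 76*(-114)*(-1/19)) = -32305 + (-114 + 3*(-1/117) + 456) = -32305 + (-114 - 1/39 + 456) = -32305 + 13337/39 = -1246558/39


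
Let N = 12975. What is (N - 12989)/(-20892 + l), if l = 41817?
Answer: -14/20925 ≈ -0.00066906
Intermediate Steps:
(N - 12989)/(-20892 + l) = (12975 - 12989)/(-20892 + 41817) = -14/20925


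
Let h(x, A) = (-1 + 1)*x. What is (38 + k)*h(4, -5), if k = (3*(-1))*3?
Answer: 0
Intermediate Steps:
h(x, A) = 0 (h(x, A) = 0*x = 0)
k = -9 (k = -3*3 = -9)
(38 + k)*h(4, -5) = (38 - 9)*0 = 29*0 = 0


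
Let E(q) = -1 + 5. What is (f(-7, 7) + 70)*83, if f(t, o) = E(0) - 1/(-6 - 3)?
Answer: 55361/9 ≈ 6151.2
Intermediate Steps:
E(q) = 4
f(t, o) = 37/9 (f(t, o) = 4 - 1/(-6 - 3) = 4 - 1/(-9) = 4 - 1*(-⅑) = 4 + ⅑ = 37/9)
(f(-7, 7) + 70)*83 = (37/9 + 70)*83 = (667/9)*83 = 55361/9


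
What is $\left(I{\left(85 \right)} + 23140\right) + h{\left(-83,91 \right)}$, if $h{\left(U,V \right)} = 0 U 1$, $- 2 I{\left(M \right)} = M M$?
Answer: $\frac{39055}{2} \approx 19528.0$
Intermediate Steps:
$I{\left(M \right)} = - \frac{M^{2}}{2}$ ($I{\left(M \right)} = - \frac{M M}{2} = - \frac{M^{2}}{2}$)
$h{\left(U,V \right)} = 0$ ($h{\left(U,V \right)} = 0 \cdot 1 = 0$)
$\left(I{\left(85 \right)} + 23140\right) + h{\left(-83,91 \right)} = \left(- \frac{85^{2}}{2} + 23140\right) + 0 = \left(\left(- \frac{1}{2}\right) 7225 + 23140\right) + 0 = \left(- \frac{7225}{2} + 23140\right) + 0 = \frac{39055}{2} + 0 = \frac{39055}{2}$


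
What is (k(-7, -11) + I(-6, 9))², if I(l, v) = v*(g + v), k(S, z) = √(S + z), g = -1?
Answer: 5166 + 432*I*√2 ≈ 5166.0 + 610.94*I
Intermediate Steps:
I(l, v) = v*(-1 + v)
(k(-7, -11) + I(-6, 9))² = (√(-7 - 11) + 9*(-1 + 9))² = (√(-18) + 9*8)² = (3*I*√2 + 72)² = (72 + 3*I*√2)²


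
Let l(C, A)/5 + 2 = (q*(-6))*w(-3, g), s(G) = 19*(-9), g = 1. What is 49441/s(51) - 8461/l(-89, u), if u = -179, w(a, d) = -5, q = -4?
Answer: -28712179/104310 ≈ -275.26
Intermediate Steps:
s(G) = -171
l(C, A) = -610 (l(C, A) = -10 + 5*(-4*(-6)*(-5)) = -10 + 5*(24*(-5)) = -10 + 5*(-120) = -10 - 600 = -610)
49441/s(51) - 8461/l(-89, u) = 49441/(-171) - 8461/(-610) = 49441*(-1/171) - 8461*(-1/610) = -49441/171 + 8461/610 = -28712179/104310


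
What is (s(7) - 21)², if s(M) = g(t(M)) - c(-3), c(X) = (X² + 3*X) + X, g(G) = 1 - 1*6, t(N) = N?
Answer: 529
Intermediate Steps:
g(G) = -5 (g(G) = 1 - 6 = -5)
c(X) = X² + 4*X
s(M) = -2 (s(M) = -5 - (-3)*(4 - 3) = -5 - (-3) = -5 - 1*(-3) = -5 + 3 = -2)
(s(7) - 21)² = (-2 - 21)² = (-23)² = 529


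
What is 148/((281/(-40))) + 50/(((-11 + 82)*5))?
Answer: -417510/19951 ≈ -20.927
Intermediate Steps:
148/((281/(-40))) + 50/(((-11 + 82)*5)) = 148/((281*(-1/40))) + 50/((71*5)) = 148/(-281/40) + 50/355 = 148*(-40/281) + 50*(1/355) = -5920/281 + 10/71 = -417510/19951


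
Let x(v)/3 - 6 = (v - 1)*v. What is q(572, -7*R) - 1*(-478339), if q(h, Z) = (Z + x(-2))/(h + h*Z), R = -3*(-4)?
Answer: 5677405603/11869 ≈ 4.7834e+5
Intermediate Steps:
R = 12
x(v) = 18 + 3*v*(-1 + v) (x(v) = 18 + 3*((v - 1)*v) = 18 + 3*((-1 + v)*v) = 18 + 3*(v*(-1 + v)) = 18 + 3*v*(-1 + v))
q(h, Z) = (36 + Z)/(h + Z*h) (q(h, Z) = (Z + (18 - 3*(-2) + 3*(-2)²))/(h + h*Z) = (Z + (18 + 6 + 3*4))/(h + Z*h) = (Z + (18 + 6 + 12))/(h + Z*h) = (Z + 36)/(h + Z*h) = (36 + Z)/(h + Z*h))
q(572, -7*R) - 1*(-478339) = (36 - 7*12)/(572*(1 - 7*12)) - 1*(-478339) = (36 - 84)/(572*(1 - 84)) + 478339 = (1/572)*(-48)/(-83) + 478339 = (1/572)*(-1/83)*(-48) + 478339 = 12/11869 + 478339 = 5677405603/11869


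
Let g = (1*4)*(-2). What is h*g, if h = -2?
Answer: 16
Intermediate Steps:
g = -8 (g = 4*(-2) = -8)
h*g = -2*(-8) = 16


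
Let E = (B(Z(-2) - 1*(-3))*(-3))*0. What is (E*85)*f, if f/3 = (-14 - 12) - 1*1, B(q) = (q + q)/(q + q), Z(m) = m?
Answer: 0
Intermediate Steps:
B(q) = 1 (B(q) = (2*q)/((2*q)) = (2*q)*(1/(2*q)) = 1)
f = -81 (f = 3*((-14 - 12) - 1*1) = 3*(-26 - 1) = 3*(-27) = -81)
E = 0 (E = (1*(-3))*0 = -3*0 = 0)
(E*85)*f = (0*85)*(-81) = 0*(-81) = 0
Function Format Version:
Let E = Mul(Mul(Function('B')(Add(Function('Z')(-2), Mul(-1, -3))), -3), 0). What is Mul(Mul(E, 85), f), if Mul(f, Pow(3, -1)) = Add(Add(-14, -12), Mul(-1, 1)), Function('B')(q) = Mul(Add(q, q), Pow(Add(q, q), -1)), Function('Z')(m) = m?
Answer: 0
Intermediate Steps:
Function('B')(q) = 1 (Function('B')(q) = Mul(Mul(2, q), Pow(Mul(2, q), -1)) = Mul(Mul(2, q), Mul(Rational(1, 2), Pow(q, -1))) = 1)
f = -81 (f = Mul(3, Add(Add(-14, -12), Mul(-1, 1))) = Mul(3, Add(-26, -1)) = Mul(3, -27) = -81)
E = 0 (E = Mul(Mul(1, -3), 0) = Mul(-3, 0) = 0)
Mul(Mul(E, 85), f) = Mul(Mul(0, 85), -81) = Mul(0, -81) = 0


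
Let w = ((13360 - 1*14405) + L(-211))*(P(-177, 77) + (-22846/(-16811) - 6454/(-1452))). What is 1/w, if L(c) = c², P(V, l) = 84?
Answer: 2034131/7941886398982 ≈ 2.5613e-7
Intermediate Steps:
w = 7941886398982/2034131 (w = ((13360 - 1*14405) + (-211)²)*(84 + (-22846/(-16811) - 6454/(-1452))) = ((13360 - 14405) + 44521)*(84 + (-22846*(-1/16811) - 6454*(-1/1452))) = (-1045 + 44521)*(84 + (22846/16811 + 3227/726)) = 43476*(84 + 70835293/12204786) = 43476*(1096037317/12204786) = 7941886398982/2034131 ≈ 3.9043e+6)
1/w = 1/(7941886398982/2034131) = 2034131/7941886398982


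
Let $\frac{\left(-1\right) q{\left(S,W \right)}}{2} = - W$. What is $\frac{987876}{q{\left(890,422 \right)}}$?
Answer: $\frac{246969}{211} \approx 1170.5$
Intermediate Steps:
$q{\left(S,W \right)} = 2 W$ ($q{\left(S,W \right)} = - 2 \left(- W\right) = 2 W$)
$\frac{987876}{q{\left(890,422 \right)}} = \frac{987876}{2 \cdot 422} = \frac{987876}{844} = 987876 \cdot \frac{1}{844} = \frac{246969}{211}$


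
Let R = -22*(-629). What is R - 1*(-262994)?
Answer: 276832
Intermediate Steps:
R = 13838
R - 1*(-262994) = 13838 - 1*(-262994) = 13838 + 262994 = 276832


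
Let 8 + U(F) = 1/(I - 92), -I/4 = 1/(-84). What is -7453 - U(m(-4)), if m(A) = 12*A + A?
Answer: -14376274/1931 ≈ -7445.0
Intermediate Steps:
I = 1/21 (I = -4/(-84) = -4*(-1/84) = 1/21 ≈ 0.047619)
m(A) = 13*A
U(F) = -15469/1931 (U(F) = -8 + 1/(1/21 - 92) = -8 + 1/(-1931/21) = -8 - 21/1931 = -15469/1931)
-7453 - U(m(-4)) = -7453 - 1*(-15469/1931) = -7453 + 15469/1931 = -14376274/1931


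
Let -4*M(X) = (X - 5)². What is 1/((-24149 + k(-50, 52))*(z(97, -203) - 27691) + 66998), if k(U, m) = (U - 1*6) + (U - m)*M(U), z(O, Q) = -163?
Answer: -1/1474314857 ≈ -6.7828e-10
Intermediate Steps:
M(X) = -(-5 + X)²/4 (M(X) = -(X - 5)²/4 = -(-5 + X)²/4)
k(U, m) = -6 + U - (-5 + U)²*(U - m)/4 (k(U, m) = (U - 1*6) + (U - m)*(-(-5 + U)²/4) = (U - 6) - (-5 + U)²*(U - m)/4 = (-6 + U) - (-5 + U)²*(U - m)/4 = -6 + U - (-5 + U)²*(U - m)/4)
1/((-24149 + k(-50, 52))*(z(97, -203) - 27691) + 66998) = 1/((-24149 + (-6 - 50 - ¼*(-50)*(-5 - 50)² + (¼)*52*(-5 - 50)²))*(-163 - 27691) + 66998) = 1/((-24149 + (-6 - 50 - ¼*(-50)*(-55)² + (¼)*52*(-55)²))*(-27854) + 66998) = 1/((-24149 + (-6 - 50 - ¼*(-50)*3025 + (¼)*52*3025))*(-27854) + 66998) = 1/((-24149 + (-6 - 50 + 75625/2 + 39325))*(-27854) + 66998) = 1/((-24149 + 154163/2)*(-27854) + 66998) = 1/((105865/2)*(-27854) + 66998) = 1/(-1474381855 + 66998) = 1/(-1474314857) = -1/1474314857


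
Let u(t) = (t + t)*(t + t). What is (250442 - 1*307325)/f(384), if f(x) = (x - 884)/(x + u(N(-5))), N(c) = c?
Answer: 6882843/125 ≈ 55063.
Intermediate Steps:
u(t) = 4*t² (u(t) = (2*t)*(2*t) = 4*t²)
f(x) = (-884 + x)/(100 + x) (f(x) = (x - 884)/(x + 4*(-5)²) = (-884 + x)/(x + 4*25) = (-884 + x)/(x + 100) = (-884 + x)/(100 + x))
(250442 - 1*307325)/f(384) = (250442 - 1*307325)/(((-884 + 384)/(100 + 384))) = (250442 - 307325)/((-500/484)) = -56883/((1/484)*(-500)) = -56883/(-125/121) = -56883*(-121/125) = 6882843/125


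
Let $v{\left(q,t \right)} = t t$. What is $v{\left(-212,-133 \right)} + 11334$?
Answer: $29023$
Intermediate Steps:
$v{\left(q,t \right)} = t^{2}$
$v{\left(-212,-133 \right)} + 11334 = \left(-133\right)^{2} + 11334 = 17689 + 11334 = 29023$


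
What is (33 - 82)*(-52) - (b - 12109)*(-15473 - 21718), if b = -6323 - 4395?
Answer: -848956409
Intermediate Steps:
b = -10718
(33 - 82)*(-52) - (b - 12109)*(-15473 - 21718) = (33 - 82)*(-52) - (-10718 - 12109)*(-15473 - 21718) = -49*(-52) - (-22827)*(-37191) = 2548 - 1*848958957 = 2548 - 848958957 = -848956409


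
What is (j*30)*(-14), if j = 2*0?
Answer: 0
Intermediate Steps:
j = 0
(j*30)*(-14) = (0*30)*(-14) = 0*(-14) = 0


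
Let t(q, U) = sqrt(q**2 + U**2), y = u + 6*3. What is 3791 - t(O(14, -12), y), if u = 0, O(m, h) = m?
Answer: 3791 - 2*sqrt(130) ≈ 3768.2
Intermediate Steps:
y = 18 (y = 0 + 6*3 = 0 + 18 = 18)
t(q, U) = sqrt(U**2 + q**2)
3791 - t(O(14, -12), y) = 3791 - sqrt(18**2 + 14**2) = 3791 - sqrt(324 + 196) = 3791 - sqrt(520) = 3791 - 2*sqrt(130)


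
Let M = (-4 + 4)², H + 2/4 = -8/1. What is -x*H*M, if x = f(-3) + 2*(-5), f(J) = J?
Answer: 0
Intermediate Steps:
H = -17/2 (H = -½ - 8/1 = -½ - 8*1 = -½ - 8 = -17/2 ≈ -8.5000)
x = -13 (x = -3 + 2*(-5) = -3 - 10 = -13)
M = 0 (M = 0² = 0)
-x*H*M = -(-13*(-17/2))*0 = -221*0/2 = -1*0 = 0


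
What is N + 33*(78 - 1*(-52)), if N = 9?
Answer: 4299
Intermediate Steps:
N + 33*(78 - 1*(-52)) = 9 + 33*(78 - 1*(-52)) = 9 + 33*(78 + 52) = 9 + 33*130 = 9 + 4290 = 4299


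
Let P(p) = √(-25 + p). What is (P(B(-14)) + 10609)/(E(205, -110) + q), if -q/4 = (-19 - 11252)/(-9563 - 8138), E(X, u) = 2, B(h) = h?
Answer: -1823203/94 - 17701*I*√39/9682 ≈ -19396.0 - 11.417*I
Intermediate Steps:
q = -45084/17701 (q = -4*(-19 - 11252)/(-9563 - 8138) = -(-45084)/(-17701) = -(-45084)*(-1)/17701 = -4*11271/17701 = -45084/17701 ≈ -2.5470)
(P(B(-14)) + 10609)/(E(205, -110) + q) = (√(-25 - 14) + 10609)/(2 - 45084/17701) = (√(-39) + 10609)/(-9682/17701) = (I*√39 + 10609)*(-17701/9682) = (10609 + I*√39)*(-17701/9682) = -1823203/94 - 17701*I*√39/9682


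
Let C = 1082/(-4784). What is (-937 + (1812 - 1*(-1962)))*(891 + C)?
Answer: 6044883847/2392 ≈ 2.5271e+6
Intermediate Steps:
C = -541/2392 (C = 1082*(-1/4784) = -541/2392 ≈ -0.22617)
(-937 + (1812 - 1*(-1962)))*(891 + C) = (-937 + (1812 - 1*(-1962)))*(891 - 541/2392) = (-937 + (1812 + 1962))*(2130731/2392) = (-937 + 3774)*(2130731/2392) = 2837*(2130731/2392) = 6044883847/2392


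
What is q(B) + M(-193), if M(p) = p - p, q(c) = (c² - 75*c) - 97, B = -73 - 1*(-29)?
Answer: 5139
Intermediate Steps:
B = -44 (B = -73 + 29 = -44)
q(c) = -97 + c² - 75*c
M(p) = 0
q(B) + M(-193) = (-97 + (-44)² - 75*(-44)) + 0 = (-97 + 1936 + 3300) + 0 = 5139 + 0 = 5139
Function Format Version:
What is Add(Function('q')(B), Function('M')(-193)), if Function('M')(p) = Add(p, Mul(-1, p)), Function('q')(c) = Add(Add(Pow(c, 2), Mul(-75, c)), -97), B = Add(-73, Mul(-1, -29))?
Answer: 5139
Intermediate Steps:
B = -44 (B = Add(-73, 29) = -44)
Function('q')(c) = Add(-97, Pow(c, 2), Mul(-75, c))
Function('M')(p) = 0
Add(Function('q')(B), Function('M')(-193)) = Add(Add(-97, Pow(-44, 2), Mul(-75, -44)), 0) = Add(Add(-97, 1936, 3300), 0) = Add(5139, 0) = 5139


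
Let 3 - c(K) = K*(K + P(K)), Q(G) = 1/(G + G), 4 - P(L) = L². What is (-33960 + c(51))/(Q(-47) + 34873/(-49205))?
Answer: -147837505010/1109089 ≈ -1.3330e+5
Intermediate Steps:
P(L) = 4 - L²
Q(G) = 1/(2*G)
c(K) = 3 - K*(4 + K - K²) (c(K) = 3 - K*(K + (4 - K²)) = 3 - K*(4 + K - K²))
(-33960 + c(51))/(Q(-47) + 34873/(-49205)) = (-33960 + (3 - 1*51² + 51*(-4 + 51²)))/((½)/(-47) + 34873/(-49205)) = (-33960 + (3 - 1*2601 + 51*(-4 + 2601)))/((½)*(-1/47) + 34873*(-1/49205)) = (-33960 + (3 - 2601 + 51*2597))/(-1/94 - 34873/49205) = (-33960 + (3 - 2601 + 132447))/(-3327267/4625270) = (-33960 + 129849)*(-4625270/3327267) = 95889*(-4625270/3327267) = -147837505010/1109089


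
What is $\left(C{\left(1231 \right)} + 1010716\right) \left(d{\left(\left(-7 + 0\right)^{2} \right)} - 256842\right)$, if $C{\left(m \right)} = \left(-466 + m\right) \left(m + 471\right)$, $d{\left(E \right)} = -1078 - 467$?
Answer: $-597583500702$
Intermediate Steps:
$d{\left(E \right)} = -1545$ ($d{\left(E \right)} = -1078 - 467 = -1545$)
$C{\left(m \right)} = \left(-466 + m\right) \left(471 + m\right)$
$\left(C{\left(1231 \right)} + 1010716\right) \left(d{\left(\left(-7 + 0\right)^{2} \right)} - 256842\right) = \left(\left(-219486 + 1231^{2} + 5 \cdot 1231\right) + 1010716\right) \left(-1545 - 256842\right) = \left(\left(-219486 + 1515361 + 6155\right) + 1010716\right) \left(-258387\right) = \left(1302030 + 1010716\right) \left(-258387\right) = 2312746 \left(-258387\right) = -597583500702$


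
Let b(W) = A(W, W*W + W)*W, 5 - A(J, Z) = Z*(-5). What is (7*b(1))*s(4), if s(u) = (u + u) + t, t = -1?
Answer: 735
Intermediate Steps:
s(u) = -1 + 2*u (s(u) = (u + u) - 1 = 2*u - 1 = -1 + 2*u)
A(J, Z) = 5 + 5*Z (A(J, Z) = 5 - Z*(-5) = 5 - (-5)*Z = 5 + 5*Z)
b(W) = W*(5 + 5*W + 5*W²) (b(W) = (5 + 5*(W*W + W))*W = (5 + 5*(W² + W))*W = (5 + 5*(W + W²))*W = (5 + (5*W + 5*W²))*W = (5 + 5*W + 5*W²)*W = W*(5 + 5*W + 5*W²))
(7*b(1))*s(4) = (7*(5*1*(1 + 1*(1 + 1))))*(-1 + 2*4) = (7*(5*1*(1 + 1*2)))*(-1 + 8) = (7*(5*1*(1 + 2)))*7 = (7*(5*1*3))*7 = (7*15)*7 = 105*7 = 735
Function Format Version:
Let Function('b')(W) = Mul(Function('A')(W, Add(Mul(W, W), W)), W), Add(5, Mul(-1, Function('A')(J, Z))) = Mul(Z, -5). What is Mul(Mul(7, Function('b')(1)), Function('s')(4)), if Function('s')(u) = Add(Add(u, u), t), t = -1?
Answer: 735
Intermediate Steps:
Function('s')(u) = Add(-1, Mul(2, u)) (Function('s')(u) = Add(Add(u, u), -1) = Add(Mul(2, u), -1) = Add(-1, Mul(2, u)))
Function('A')(J, Z) = Add(5, Mul(5, Z)) (Function('A')(J, Z) = Add(5, Mul(-1, Mul(Z, -5))) = Add(5, Mul(-1, Mul(-5, Z))) = Add(5, Mul(5, Z)))
Function('b')(W) = Mul(W, Add(5, Mul(5, W), Mul(5, Pow(W, 2)))) (Function('b')(W) = Mul(Add(5, Mul(5, Add(Mul(W, W), W))), W) = Mul(Add(5, Mul(5, Add(Pow(W, 2), W))), W) = Mul(Add(5, Mul(5, Add(W, Pow(W, 2)))), W) = Mul(Add(5, Add(Mul(5, W), Mul(5, Pow(W, 2)))), W) = Mul(Add(5, Mul(5, W), Mul(5, Pow(W, 2))), W) = Mul(W, Add(5, Mul(5, W), Mul(5, Pow(W, 2)))))
Mul(Mul(7, Function('b')(1)), Function('s')(4)) = Mul(Mul(7, Mul(5, 1, Add(1, Mul(1, Add(1, 1))))), Add(-1, Mul(2, 4))) = Mul(Mul(7, Mul(5, 1, Add(1, Mul(1, 2)))), Add(-1, 8)) = Mul(Mul(7, Mul(5, 1, Add(1, 2))), 7) = Mul(Mul(7, Mul(5, 1, 3)), 7) = Mul(Mul(7, 15), 7) = Mul(105, 7) = 735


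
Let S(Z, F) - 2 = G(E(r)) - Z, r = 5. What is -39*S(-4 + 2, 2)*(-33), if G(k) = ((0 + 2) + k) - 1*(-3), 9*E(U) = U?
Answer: 12298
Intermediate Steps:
E(U) = U/9
G(k) = 5 + k (G(k) = (2 + k) + 3 = 5 + k)
S(Z, F) = 68/9 - Z (S(Z, F) = 2 + ((5 + (⅑)*5) - Z) = 2 + ((5 + 5/9) - Z) = 2 + (50/9 - Z) = 68/9 - Z)
-39*S(-4 + 2, 2)*(-33) = -39*(68/9 - (-4 + 2))*(-33) = -39*(68/9 - 1*(-2))*(-33) = -39*(68/9 + 2)*(-33) = -39*86/9*(-33) = -1118/3*(-33) = 12298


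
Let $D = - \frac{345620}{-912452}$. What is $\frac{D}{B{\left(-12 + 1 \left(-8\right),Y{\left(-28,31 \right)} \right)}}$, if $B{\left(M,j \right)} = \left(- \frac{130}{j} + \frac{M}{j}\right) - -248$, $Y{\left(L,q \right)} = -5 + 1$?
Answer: $\frac{172810}{130252523} \approx 0.0013267$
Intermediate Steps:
$Y{\left(L,q \right)} = -4$
$B{\left(M,j \right)} = 248 - \frac{130}{j} + \frac{M}{j}$ ($B{\left(M,j \right)} = \left(- \frac{130}{j} + \frac{M}{j}\right) + 248 = 248 - \frac{130}{j} + \frac{M}{j}$)
$D = \frac{86405}{228113}$ ($D = \left(-345620\right) \left(- \frac{1}{912452}\right) = \frac{86405}{228113} \approx 0.37878$)
$\frac{D}{B{\left(-12 + 1 \left(-8\right),Y{\left(-28,31 \right)} \right)}} = \frac{86405}{228113 \frac{-130 + \left(-12 + 1 \left(-8\right)\right) + 248 \left(-4\right)}{-4}} = \frac{86405}{228113 \left(- \frac{-130 - 20 - 992}{4}\right)} = \frac{86405}{228113 \left(\left(- \frac{1}{4}\right) \left(-1142\right)\right)} = \frac{86405}{228113 \cdot \frac{571}{2}} = \frac{86405}{228113} \cdot \frac{2}{571} = \frac{172810}{130252523}$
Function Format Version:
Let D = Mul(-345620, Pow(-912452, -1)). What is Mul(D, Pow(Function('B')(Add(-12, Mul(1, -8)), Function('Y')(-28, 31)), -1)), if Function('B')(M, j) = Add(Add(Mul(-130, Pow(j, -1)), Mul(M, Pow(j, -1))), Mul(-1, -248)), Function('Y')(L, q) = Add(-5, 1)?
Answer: Rational(172810, 130252523) ≈ 0.0013267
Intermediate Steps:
Function('Y')(L, q) = -4
Function('B')(M, j) = Add(248, Mul(-130, Pow(j, -1)), Mul(M, Pow(j, -1))) (Function('B')(M, j) = Add(Add(Mul(-130, Pow(j, -1)), Mul(M, Pow(j, -1))), 248) = Add(248, Mul(-130, Pow(j, -1)), Mul(M, Pow(j, -1))))
D = Rational(86405, 228113) (D = Mul(-345620, Rational(-1, 912452)) = Rational(86405, 228113) ≈ 0.37878)
Mul(D, Pow(Function('B')(Add(-12, Mul(1, -8)), Function('Y')(-28, 31)), -1)) = Mul(Rational(86405, 228113), Pow(Mul(Pow(-4, -1), Add(-130, Add(-12, Mul(1, -8)), Mul(248, -4))), -1)) = Mul(Rational(86405, 228113), Pow(Mul(Rational(-1, 4), Add(-130, Add(-12, -8), -992)), -1)) = Mul(Rational(86405, 228113), Pow(Mul(Rational(-1, 4), Add(-130, -20, -992)), -1)) = Mul(Rational(86405, 228113), Pow(Mul(Rational(-1, 4), -1142), -1)) = Mul(Rational(86405, 228113), Pow(Rational(571, 2), -1)) = Mul(Rational(86405, 228113), Rational(2, 571)) = Rational(172810, 130252523)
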